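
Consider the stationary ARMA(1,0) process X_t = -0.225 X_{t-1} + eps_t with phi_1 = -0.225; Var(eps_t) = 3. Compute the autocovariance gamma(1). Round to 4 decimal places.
\gamma(1) = -0.7110

Multiply the model equation by X_{t-k} and take expectations. With theta_0 = psi_0 = 1 and psi_j the MA(infinity) weights, this gives
  gamma(k) - sum_i phi_i gamma(k-i) = c_k,
  c_k = sigma^2 * sum_{j=k..q} theta_j psi_{j-k}   (c_k = 0 for k > q),
using gamma(-m) = gamma(m).
Pure AR (q = 0): c_0 = sigma^2 = 3, c_k = 0 for k >= 1.
Equations for k = 0 and k = 1 (AR order 1):
  gamma(0) = phi_1 gamma(1) + c_0
  gamma(1) = phi_1 gamma(0) + c_1
Substituting the second into the first: gamma(0) (1 - phi_1^2) = c_0 + phi_1 c_1, so
  gamma(0) = c_0 / (1 - phi_1^2) = 3 / (1 - (-0.225)^2) = 3 / 0.949375 = 3.159974.
  gamma(1) = phi_1 gamma(0) = (-0.225)(3.159974) = -0.710994.
Therefore gamma(1) = -0.7110 (to 4 decimal places).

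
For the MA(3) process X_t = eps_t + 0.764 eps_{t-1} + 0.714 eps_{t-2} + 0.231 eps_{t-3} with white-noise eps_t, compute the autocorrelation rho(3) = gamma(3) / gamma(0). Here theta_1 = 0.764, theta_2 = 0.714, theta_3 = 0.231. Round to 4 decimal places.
\rho(3) = 0.1076

For an MA(q) process with theta_0 = 1, the autocovariance is
  gamma(k) = sigma^2 * sum_{i=0..q-k} theta_i * theta_{i+k},
and rho(k) = gamma(k) / gamma(0). Sigma^2 cancels.
  numerator   = (1)*(0.231) = 0.231.
  denominator = (1)^2 + (0.764)^2 + (0.714)^2 + (0.231)^2 = 2.146853.
  rho(3) = 0.231 / 2.146853 = 0.1076.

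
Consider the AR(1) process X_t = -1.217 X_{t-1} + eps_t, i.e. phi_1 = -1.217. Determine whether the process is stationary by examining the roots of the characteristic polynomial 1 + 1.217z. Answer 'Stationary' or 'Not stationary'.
\text{Not stationary}

The AR(p) characteristic polynomial is P(z) = 1 + 1.217z.
Stationarity requires all roots to lie outside the unit circle, i.e. |z| > 1 for every root.
This is linear in z: 1 + (1.217) z = 0  =>  z = -1/(1.217) = -0.821693,  |z| = 0.821693.
Moduli of all roots: 0.8217.
All moduli strictly greater than 1? No.
Verdict: Not stationary.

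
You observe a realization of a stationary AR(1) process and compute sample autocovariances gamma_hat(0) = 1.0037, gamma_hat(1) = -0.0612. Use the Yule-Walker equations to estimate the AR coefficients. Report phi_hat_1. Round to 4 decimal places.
\hat\phi_{1} = -0.0610

The Yule-Walker equations for an AR(p) process read, in matrix form,
  Gamma_p phi = r_p,   with   (Gamma_p)_{ij} = gamma(|i - j|),
                       (r_p)_i = gamma(i),   i,j = 1..p.
Substitute the sample gammas (Toeplitz matrix and right-hand side of size 1):
  Gamma_p = [[1.0037]]
  r_p     = [-0.0612]
With p = 1 this is the single equation gamma(0) phi_1 = gamma(1):
  phi_hat_1 = gamma(1) / gamma(0) = -0.0612 / 1.0037 = -0.0610.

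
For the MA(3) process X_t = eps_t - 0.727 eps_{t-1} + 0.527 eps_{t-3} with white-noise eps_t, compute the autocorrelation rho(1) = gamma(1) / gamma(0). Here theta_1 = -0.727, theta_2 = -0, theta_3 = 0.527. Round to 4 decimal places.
\rho(1) = -0.4025

For an MA(q) process with theta_0 = 1, the autocovariance is
  gamma(k) = sigma^2 * sum_{i=0..q-k} theta_i * theta_{i+k},
and rho(k) = gamma(k) / gamma(0). Sigma^2 cancels.
  numerator   = (1)*(-0.727) + (-0.727)*(-0) + (-0)*(0.527) = -0.727.
  denominator = (1)^2 + (-0.727)^2 + (-0)^2 + (0.527)^2 = 1.806258.
  rho(1) = -0.727 / 1.806258 = -0.4025.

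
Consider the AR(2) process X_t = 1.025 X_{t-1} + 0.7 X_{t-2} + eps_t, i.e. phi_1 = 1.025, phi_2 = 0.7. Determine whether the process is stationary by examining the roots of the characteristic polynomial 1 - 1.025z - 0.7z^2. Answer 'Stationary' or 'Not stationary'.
\text{Not stationary}

The AR(p) characteristic polynomial is P(z) = 1 - 1.025z - 0.7z^2.
Stationarity requires all roots to lie outside the unit circle, i.e. |z| > 1 for every root.
Set 1 + (-1.025) z + (-0.7) z^2 = 0, i.e. a z^2 + b z + c = 0 with a = -0.7, b = -1.025, c = 1.
Discriminant D = b^2 - 4ac = (-1.025)^2 - 4*(-0.7)*1 = 1.050625 - (-2.8) = 3.850625.
D >= 0, so the roots are real: z = (-b +/- sqrt(D)) / (2a) = (1.025 +/- 1.962301) / (-1.4).
  z_1 = (1.025 + 1.962301) / (-1.4) = -2.1338,   |z_1| = 2.1338.
  z_2 = (1.025 - 1.962301) / (-1.4) = 0.6695,   |z_2| = 0.6695.
Moduli of all roots: 2.1338, 0.6695.
All moduli strictly greater than 1? No.
Verdict: Not stationary.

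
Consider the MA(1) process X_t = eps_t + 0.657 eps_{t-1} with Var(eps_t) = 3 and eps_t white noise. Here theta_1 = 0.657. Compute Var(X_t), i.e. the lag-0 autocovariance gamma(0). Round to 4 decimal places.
\gamma(0) = 4.2949

For an MA(q) process X_t = eps_t + sum_i theta_i eps_{t-i} with
Var(eps_t) = sigma^2, the variance is
  gamma(0) = sigma^2 * (1 + sum_i theta_i^2).
  sum_i theta_i^2 = (0.657)^2 = 0.431649.
  gamma(0) = 3 * (1 + 0.431649) = 3 * 1.431649 = 4.294947, which rounds to 4.2949.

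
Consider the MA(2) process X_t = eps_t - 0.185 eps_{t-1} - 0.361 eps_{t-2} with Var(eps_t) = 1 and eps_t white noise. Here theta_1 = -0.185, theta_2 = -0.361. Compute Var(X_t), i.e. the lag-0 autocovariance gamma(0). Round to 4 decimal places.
\gamma(0) = 1.1645

For an MA(q) process X_t = eps_t + sum_i theta_i eps_{t-i} with
Var(eps_t) = sigma^2, the variance is
  gamma(0) = sigma^2 * (1 + sum_i theta_i^2).
  sum_i theta_i^2 = (-0.185)^2 + (-0.361)^2 = 0.034225 + 0.130321 = 0.164546.
  gamma(0) = 1 * (1 + 0.164546) = 1 * 1.164546 = 1.164546, which rounds to 1.1645.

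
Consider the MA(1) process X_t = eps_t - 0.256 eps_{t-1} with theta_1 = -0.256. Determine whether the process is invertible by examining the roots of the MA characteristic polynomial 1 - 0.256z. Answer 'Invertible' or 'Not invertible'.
\text{Invertible}

The MA(q) characteristic polynomial is P(z) = 1 - 0.256z.
Invertibility requires all roots to lie outside the unit circle, i.e. |z| > 1 for every root.
This is linear in z: 1 + (-0.256) z = 0  =>  z = -1/(-0.256) = 3.90625,  |z| = 3.90625.
Moduli of all roots: 3.9062.
All moduli strictly greater than 1? Yes.
Verdict: Invertible.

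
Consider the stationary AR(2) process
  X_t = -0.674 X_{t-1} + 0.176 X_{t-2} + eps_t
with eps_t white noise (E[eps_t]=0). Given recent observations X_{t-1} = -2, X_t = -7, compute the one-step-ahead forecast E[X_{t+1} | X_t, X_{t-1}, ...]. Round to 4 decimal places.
E[X_{t+1} \mid \mathcal F_t] = 4.3660

For an AR(p) model X_t = c + sum_i phi_i X_{t-i} + eps_t, the
one-step-ahead conditional mean is
  E[X_{t+1} | X_t, ...] = c + sum_i phi_i X_{t+1-i}.
Substitute known values:
  E[X_{t+1} | ...] = (-0.674) * (-7) + (0.176) * (-2)
                   = 4.3660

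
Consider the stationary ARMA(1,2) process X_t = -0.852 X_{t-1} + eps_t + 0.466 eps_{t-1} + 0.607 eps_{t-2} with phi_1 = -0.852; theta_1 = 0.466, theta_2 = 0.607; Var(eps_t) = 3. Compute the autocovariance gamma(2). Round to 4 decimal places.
\gamma(2) = 10.6897

Multiply the model equation by X_{t-k} and take expectations. With theta_0 = psi_0 = 1 and psi_j the MA(infinity) weights, this gives
  gamma(k) - sum_i phi_i gamma(k-i) = c_k,
  c_k = sigma^2 * sum_{j=k..q} theta_j psi_{j-k}   (c_k = 0 for k > q),
using gamma(-m) = gamma(m).
psi-weights needed (psi_j = theta_j + sum_i phi_i psi_{j-i}):
  psi_1 = theta_1 + phi_1 = 0.466 + (-0.852) = -0.386
  psi_2 = theta_2 + phi_1 psi_1 = 0.607 + (-0.852)(-0.386) = 0.935872
Right-hand sides:
  c_0 = sigma^2 (1 + theta_1 psi_1 + theta_2 psi_2) = 3 * (1 + (0.466)(-0.386) + (0.607)(0.935872)) = 3 * 1.388198 = 4.164595
  c_1 = sigma^2 (theta_1 + theta_2 psi_1) = 3 * (0.466 + (0.607)(-0.386)) = 0.695094
  c_2 = sigma^2 theta_2 = 3 * (0.607) = 1.821
Equations for k = 0 and k = 1 (AR order 1):
  gamma(0) = phi_1 gamma(1) + c_0
  gamma(1) = phi_1 gamma(0) + c_1
Substituting the second into the first: gamma(0) (1 - phi_1^2) = c_0 + phi_1 c_1, so
  gamma(0) = (c_0 + phi_1 c_1) / (1 - phi_1^2) = (4.164595 + (-0.852)(0.695094)) / (1 - (-0.852)^2) = 3.572375 / 0.274096 = 13.033298.
  gamma(1) = phi_1 gamma(0) + c_1 = (-0.852)(13.033298) + (0.695094) = -10.409276.
For k = 2: gamma(2) = phi_1 gamma(1) + c_2
  = (-0.852)(-10.409276) + (1.821) = 10.689703.
Therefore gamma(2) = 10.6897 (to 4 decimal places).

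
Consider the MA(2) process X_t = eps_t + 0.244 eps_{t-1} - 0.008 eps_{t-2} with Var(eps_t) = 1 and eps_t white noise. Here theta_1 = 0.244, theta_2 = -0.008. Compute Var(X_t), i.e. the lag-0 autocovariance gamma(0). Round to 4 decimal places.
\gamma(0) = 1.0596

For an MA(q) process X_t = eps_t + sum_i theta_i eps_{t-i} with
Var(eps_t) = sigma^2, the variance is
  gamma(0) = sigma^2 * (1 + sum_i theta_i^2).
  sum_i theta_i^2 = (0.244)^2 + (-0.008)^2 = 0.059536 + 0.000064 = 0.0596.
  gamma(0) = 1 * (1 + 0.0596) = 1 * 1.0596 = 1.0596.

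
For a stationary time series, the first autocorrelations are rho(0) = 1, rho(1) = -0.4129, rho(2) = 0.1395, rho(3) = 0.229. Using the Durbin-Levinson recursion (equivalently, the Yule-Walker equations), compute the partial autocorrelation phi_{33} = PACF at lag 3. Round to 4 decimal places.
\phi_{33} = 0.3300

The PACF at lag k is phi_{kk}, the last component of the solution
to the Yule-Walker system G_k phi = r_k where
  (G_k)_{ij} = rho(|i - j|), (r_k)_i = rho(i), i,j = 1..k.
Equivalently, Durbin-Levinson gives phi_{kk} iteratively:
  phi_{11} = rho(1)
  phi_{kk} = [rho(k) - sum_{j=1..k-1} phi_{k-1,j} rho(k-j)]
            / [1 - sum_{j=1..k-1} phi_{k-1,j} rho(j)],
  phi_{k,j} = phi_{k-1,j} - phi_{kk} phi_{k-1,k-j},  j = 1..k-1.
Step k = 1:
  phi_11 = rho(1) = -0.4129.
Step k = 2:
  phi_22 = [rho(2) - phi_11 rho(1)] / [1 - phi_11 rho(1)] = [0.1395 - (-0.4129)(-0.4129)] / [1 - (-0.4129)(-0.4129)]
         = -0.03098641 / 0.82951359 = -0.037355.
  Update: phi_21 = phi_11 - phi_22 phi_11 = -0.4129 - (-0.037355)(-0.4129) = -0.428324.
Step k = 3:
  phi_33 = [rho(3) - phi_21 rho(2) - phi_22 rho(1)] / [1 - phi_21 rho(1) - phi_22 rho(2)]
    numerator   = 0.229 - (-0.428324)(0.1395) - (-0.037355)(-0.4129) = 0.27332733
    denominator = 1 - (-0.428324)(-0.4129) - (-0.037355)(0.1395) = 0.8283561
  phi_33 = 0.27332733 / 0.8283561 = 0.33.
Therefore phi_{33} = 0.3300.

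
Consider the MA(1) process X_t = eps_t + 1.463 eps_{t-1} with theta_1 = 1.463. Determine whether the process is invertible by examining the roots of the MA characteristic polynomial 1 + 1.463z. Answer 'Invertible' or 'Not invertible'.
\text{Not invertible}

The MA(q) characteristic polynomial is P(z) = 1 + 1.463z.
Invertibility requires all roots to lie outside the unit circle, i.e. |z| > 1 for every root.
This is linear in z: 1 + (1.463) z = 0  =>  z = -1/(1.463) = -0.683527,  |z| = 0.683527.
Moduli of all roots: 0.6835.
All moduli strictly greater than 1? No.
Verdict: Not invertible.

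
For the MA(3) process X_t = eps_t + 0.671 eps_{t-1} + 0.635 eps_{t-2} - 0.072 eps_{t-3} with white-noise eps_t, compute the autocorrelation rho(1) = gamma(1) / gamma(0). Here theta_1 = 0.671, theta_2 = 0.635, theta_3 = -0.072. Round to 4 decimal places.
\rho(1) = 0.5657

For an MA(q) process with theta_0 = 1, the autocovariance is
  gamma(k) = sigma^2 * sum_{i=0..q-k} theta_i * theta_{i+k},
and rho(k) = gamma(k) / gamma(0). Sigma^2 cancels.
  numerator   = (1)*(0.671) + (0.671)*(0.635) + (0.635)*(-0.072) = 1.051365.
  denominator = (1)^2 + (0.671)^2 + (0.635)^2 + (-0.072)^2 = 1.85865.
  rho(1) = 1.051365 / 1.85865 = 0.5657.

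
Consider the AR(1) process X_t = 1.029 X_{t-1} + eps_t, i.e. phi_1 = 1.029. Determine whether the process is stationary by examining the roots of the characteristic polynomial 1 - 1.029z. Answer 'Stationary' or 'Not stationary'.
\text{Not stationary}

The AR(p) characteristic polynomial is P(z) = 1 - 1.029z.
Stationarity requires all roots to lie outside the unit circle, i.e. |z| > 1 for every root.
This is linear in z: 1 + (-1.029) z = 0  =>  z = -1/(-1.029) = 0.971817,  |z| = 0.971817.
Moduli of all roots: 0.9718.
All moduli strictly greater than 1? No.
Verdict: Not stationary.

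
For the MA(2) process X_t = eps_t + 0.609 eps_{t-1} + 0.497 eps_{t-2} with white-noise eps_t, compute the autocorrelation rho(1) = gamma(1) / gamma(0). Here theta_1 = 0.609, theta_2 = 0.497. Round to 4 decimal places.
\rho(1) = 0.5635

For an MA(q) process with theta_0 = 1, the autocovariance is
  gamma(k) = sigma^2 * sum_{i=0..q-k} theta_i * theta_{i+k},
and rho(k) = gamma(k) / gamma(0). Sigma^2 cancels.
  numerator   = (1)*(0.609) + (0.609)*(0.497) = 0.911673.
  denominator = (1)^2 + (0.609)^2 + (0.497)^2 = 1.61789.
  rho(1) = 0.911673 / 1.61789 = 0.5635.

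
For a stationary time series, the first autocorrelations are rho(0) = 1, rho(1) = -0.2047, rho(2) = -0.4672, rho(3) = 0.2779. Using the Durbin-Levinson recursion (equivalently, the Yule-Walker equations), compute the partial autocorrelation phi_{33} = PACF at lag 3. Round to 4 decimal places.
\phi_{33} = 0.0330

The PACF at lag k is phi_{kk}, the last component of the solution
to the Yule-Walker system G_k phi = r_k where
  (G_k)_{ij} = rho(|i - j|), (r_k)_i = rho(i), i,j = 1..k.
Equivalently, Durbin-Levinson gives phi_{kk} iteratively:
  phi_{11} = rho(1)
  phi_{kk} = [rho(k) - sum_{j=1..k-1} phi_{k-1,j} rho(k-j)]
            / [1 - sum_{j=1..k-1} phi_{k-1,j} rho(j)],
  phi_{k,j} = phi_{k-1,j} - phi_{kk} phi_{k-1,k-j},  j = 1..k-1.
Step k = 1:
  phi_11 = rho(1) = -0.2047.
Step k = 2:
  phi_22 = [rho(2) - phi_11 rho(1)] / [1 - phi_11 rho(1)] = [-0.4672 - (-0.2047)(-0.2047)] / [1 - (-0.2047)(-0.2047)]
         = -0.50910209 / 0.95809791 = -0.531367.
  Update: phi_21 = phi_11 - phi_22 phi_11 = -0.2047 - (-0.531367)(-0.2047) = -0.313471.
Step k = 3:
  phi_33 = [rho(3) - phi_21 rho(2) - phi_22 rho(1)] / [1 - phi_21 rho(1) - phi_22 rho(2)]
    numerator   = 0.2779 - (-0.313471)(-0.4672) - (-0.531367)(-0.2047) = 0.02267546
    denominator = 1 - (-0.313471)(-0.2047) - (-0.531367)(-0.4672) = 0.68757761
  phi_33 = 0.02267546 / 0.68757761 = 0.033.
Therefore phi_{33} = 0.0330.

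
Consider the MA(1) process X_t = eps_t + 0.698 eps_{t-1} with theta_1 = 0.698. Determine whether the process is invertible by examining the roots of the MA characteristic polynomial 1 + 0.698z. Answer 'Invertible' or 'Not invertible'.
\text{Invertible}

The MA(q) characteristic polynomial is P(z) = 1 + 0.698z.
Invertibility requires all roots to lie outside the unit circle, i.e. |z| > 1 for every root.
This is linear in z: 1 + (0.698) z = 0  =>  z = -1/(0.698) = -1.432665,  |z| = 1.432665.
Moduli of all roots: 1.4327.
All moduli strictly greater than 1? Yes.
Verdict: Invertible.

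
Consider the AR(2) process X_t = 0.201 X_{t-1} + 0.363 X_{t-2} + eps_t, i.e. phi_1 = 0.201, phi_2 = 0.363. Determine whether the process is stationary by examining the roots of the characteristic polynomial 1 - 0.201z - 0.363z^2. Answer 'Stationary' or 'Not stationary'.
\text{Stationary}

The AR(p) characteristic polynomial is P(z) = 1 - 0.201z - 0.363z^2.
Stationarity requires all roots to lie outside the unit circle, i.e. |z| > 1 for every root.
Set 1 + (-0.201) z + (-0.363) z^2 = 0, i.e. a z^2 + b z + c = 0 with a = -0.363, b = -0.201, c = 1.
Discriminant D = b^2 - 4ac = (-0.201)^2 - 4*(-0.363)*1 = 0.040401 - (-1.452) = 1.492401.
D >= 0, so the roots are real: z = (-b +/- sqrt(D)) / (2a) = (0.201 +/- 1.221639) / (-0.726).
  z_1 = (0.201 + 1.221639) / (-0.726) = -1.9596,   |z_1| = 1.9596.
  z_2 = (0.201 - 1.221639) / (-0.726) = 1.4058,   |z_2| = 1.4058.
Moduli of all roots: 1.9596, 1.4058.
All moduli strictly greater than 1? Yes.
Verdict: Stationary.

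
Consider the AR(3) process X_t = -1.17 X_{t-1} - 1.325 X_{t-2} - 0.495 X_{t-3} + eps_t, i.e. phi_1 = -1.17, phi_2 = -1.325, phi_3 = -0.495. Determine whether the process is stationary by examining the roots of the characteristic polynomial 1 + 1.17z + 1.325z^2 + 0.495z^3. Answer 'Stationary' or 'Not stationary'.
\text{Stationary}

The AR(p) characteristic polynomial is P(z) = 1 + 1.17z + 1.325z^2 + 0.495z^3.
Stationarity requires all roots to lie outside the unit circle, i.e. |z| > 1 for every root.
Degree 3: look for a simple real root z0 first, then factor out (1 - z/z0) and solve the remaining quadratic.
Testing z0 = -2: P(-2) = 1 + (1.17)(-2) + (1.325)(-2)^2 + (0.495)(-2)^3
  = 1 + (-2.34) + (5.3) + (-3.96) = 0.  So z_0 = -2 is a root, |z_0| = 2.
Divide out the factor (1 + 0.5 z) = (1 - z/z0) (since 1/z0 = -0.5):
  P(z) = (1 + 0.5 z)(1 + (0.67) z + (0.99) z^2)
  [check: z-coef 0.67 - (-0.5) = 1.17; z^2-coef 0.99 - (-0.5)(0.67) = 1.325; z^3-coef -(-0.5)(0.99) = 0.495.]
Remaining roots from the quadratic factor 1 + (0.67) z + (0.99) z^2:
  Set 1 + (0.67) z + (0.99) z^2 = 0, i.e. a z^2 + b z + c = 0 with a = 0.99, b = 0.67, c = 1.
  Discriminant D = b^2 - 4ac = (0.67)^2 - 4*(0.99)*1 = 0.4489 - (3.96) = -3.5111.
  D < 0, so the roots are the complex-conjugate pair z = (-b +/- i sqrt(-D)) / (2a) = -0.3384 +/- 0.9464i.
  For a conjugate pair |z|^2 = z * conj(z) = (product of roots) = c/a = 1/(0.99) = 1.010101, so |z| = sqrt(1.010101) = 1.005 for both roots.
Moduli of all roots: 2.0000, 1.0050, 1.0050.
All moduli strictly greater than 1? Yes.
Verdict: Stationary.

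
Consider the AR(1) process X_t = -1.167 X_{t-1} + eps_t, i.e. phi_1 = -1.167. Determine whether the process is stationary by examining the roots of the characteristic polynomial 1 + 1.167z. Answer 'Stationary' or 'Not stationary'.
\text{Not stationary}

The AR(p) characteristic polynomial is P(z) = 1 + 1.167z.
Stationarity requires all roots to lie outside the unit circle, i.e. |z| > 1 for every root.
This is linear in z: 1 + (1.167) z = 0  =>  z = -1/(1.167) = -0.856898,  |z| = 0.856898.
Moduli of all roots: 0.8569.
All moduli strictly greater than 1? No.
Verdict: Not stationary.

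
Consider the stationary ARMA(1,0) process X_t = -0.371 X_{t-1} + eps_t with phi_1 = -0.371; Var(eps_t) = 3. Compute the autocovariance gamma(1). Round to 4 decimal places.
\gamma(1) = -1.2906

Multiply the model equation by X_{t-k} and take expectations. With theta_0 = psi_0 = 1 and psi_j the MA(infinity) weights, this gives
  gamma(k) - sum_i phi_i gamma(k-i) = c_k,
  c_k = sigma^2 * sum_{j=k..q} theta_j psi_{j-k}   (c_k = 0 for k > q),
using gamma(-m) = gamma(m).
Pure AR (q = 0): c_0 = sigma^2 = 3, c_k = 0 for k >= 1.
Equations for k = 0 and k = 1 (AR order 1):
  gamma(0) = phi_1 gamma(1) + c_0
  gamma(1) = phi_1 gamma(0) + c_1
Substituting the second into the first: gamma(0) (1 - phi_1^2) = c_0 + phi_1 c_1, so
  gamma(0) = c_0 / (1 - phi_1^2) = 3 / (1 - (-0.371)^2) = 3 / 0.862359 = 3.47883.
  gamma(1) = phi_1 gamma(0) = (-0.371)(3.47883) = -1.290646.
Therefore gamma(1) = -1.2906 (to 4 decimal places).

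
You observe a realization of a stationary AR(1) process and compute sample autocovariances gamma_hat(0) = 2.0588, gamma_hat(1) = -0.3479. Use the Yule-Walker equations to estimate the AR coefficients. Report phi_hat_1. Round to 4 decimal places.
\hat\phi_{1} = -0.1690

The Yule-Walker equations for an AR(p) process read, in matrix form,
  Gamma_p phi = r_p,   with   (Gamma_p)_{ij} = gamma(|i - j|),
                       (r_p)_i = gamma(i),   i,j = 1..p.
Substitute the sample gammas (Toeplitz matrix and right-hand side of size 1):
  Gamma_p = [[2.0588]]
  r_p     = [-0.3479]
With p = 1 this is the single equation gamma(0) phi_1 = gamma(1):
  phi_hat_1 = gamma(1) / gamma(0) = -0.3479 / 2.0588 = -0.1690.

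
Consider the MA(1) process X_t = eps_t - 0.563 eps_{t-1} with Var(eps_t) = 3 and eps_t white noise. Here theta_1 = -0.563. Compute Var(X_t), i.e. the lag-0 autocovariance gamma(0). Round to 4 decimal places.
\gamma(0) = 3.9509

For an MA(q) process X_t = eps_t + sum_i theta_i eps_{t-i} with
Var(eps_t) = sigma^2, the variance is
  gamma(0) = sigma^2 * (1 + sum_i theta_i^2).
  sum_i theta_i^2 = (-0.563)^2 = 0.316969.
  gamma(0) = 3 * (1 + 0.316969) = 3 * 1.316969 = 3.950907, which rounds to 3.9509.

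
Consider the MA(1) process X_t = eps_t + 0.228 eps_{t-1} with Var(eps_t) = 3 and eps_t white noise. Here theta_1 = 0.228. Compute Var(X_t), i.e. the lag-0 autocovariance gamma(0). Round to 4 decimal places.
\gamma(0) = 3.1560

For an MA(q) process X_t = eps_t + sum_i theta_i eps_{t-i} with
Var(eps_t) = sigma^2, the variance is
  gamma(0) = sigma^2 * (1 + sum_i theta_i^2).
  sum_i theta_i^2 = (0.228)^2 = 0.051984.
  gamma(0) = 3 * (1 + 0.051984) = 3 * 1.051984 = 3.155952, which rounds to 3.1560.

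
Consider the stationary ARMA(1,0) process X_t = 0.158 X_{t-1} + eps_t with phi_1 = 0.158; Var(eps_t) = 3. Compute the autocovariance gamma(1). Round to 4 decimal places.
\gamma(1) = 0.4861

Multiply the model equation by X_{t-k} and take expectations. With theta_0 = psi_0 = 1 and psi_j the MA(infinity) weights, this gives
  gamma(k) - sum_i phi_i gamma(k-i) = c_k,
  c_k = sigma^2 * sum_{j=k..q} theta_j psi_{j-k}   (c_k = 0 for k > q),
using gamma(-m) = gamma(m).
Pure AR (q = 0): c_0 = sigma^2 = 3, c_k = 0 for k >= 1.
Equations for k = 0 and k = 1 (AR order 1):
  gamma(0) = phi_1 gamma(1) + c_0
  gamma(1) = phi_1 gamma(0) + c_1
Substituting the second into the first: gamma(0) (1 - phi_1^2) = c_0 + phi_1 c_1, so
  gamma(0) = c_0 / (1 - phi_1^2) = 3 / (1 - (0.158)^2) = 3 / 0.975036 = 3.076809.
  gamma(1) = phi_1 gamma(0) = (0.158)(3.076809) = 0.486136.
Therefore gamma(1) = 0.4861 (to 4 decimal places).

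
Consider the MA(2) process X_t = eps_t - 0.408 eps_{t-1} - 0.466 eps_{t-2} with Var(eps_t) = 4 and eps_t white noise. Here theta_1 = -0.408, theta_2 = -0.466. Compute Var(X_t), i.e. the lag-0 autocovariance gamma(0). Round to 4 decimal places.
\gamma(0) = 5.5345

For an MA(q) process X_t = eps_t + sum_i theta_i eps_{t-i} with
Var(eps_t) = sigma^2, the variance is
  gamma(0) = sigma^2 * (1 + sum_i theta_i^2).
  sum_i theta_i^2 = (-0.408)^2 + (-0.466)^2 = 0.166464 + 0.217156 = 0.38362.
  gamma(0) = 4 * (1 + 0.38362) = 4 * 1.38362 = 5.53448, which rounds to 5.5345.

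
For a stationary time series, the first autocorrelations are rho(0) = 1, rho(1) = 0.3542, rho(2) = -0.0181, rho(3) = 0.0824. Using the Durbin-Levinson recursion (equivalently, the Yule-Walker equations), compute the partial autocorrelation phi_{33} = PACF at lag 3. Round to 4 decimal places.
\phi_{33} = 0.1739

The PACF at lag k is phi_{kk}, the last component of the solution
to the Yule-Walker system G_k phi = r_k where
  (G_k)_{ij} = rho(|i - j|), (r_k)_i = rho(i), i,j = 1..k.
Equivalently, Durbin-Levinson gives phi_{kk} iteratively:
  phi_{11} = rho(1)
  phi_{kk} = [rho(k) - sum_{j=1..k-1} phi_{k-1,j} rho(k-j)]
            / [1 - sum_{j=1..k-1} phi_{k-1,j} rho(j)],
  phi_{k,j} = phi_{k-1,j} - phi_{kk} phi_{k-1,k-j},  j = 1..k-1.
Step k = 1:
  phi_11 = rho(1) = 0.3542.
Step k = 2:
  phi_22 = [rho(2) - phi_11 rho(1)] / [1 - phi_11 rho(1)] = [-0.0181 - (0.3542)(0.3542)] / [1 - (0.3542)(0.3542)]
         = -0.14355764 / 0.87454236 = -0.164152.
  Update: phi_21 = phi_11 - phi_22 phi_11 = 0.3542 - (-0.164152)(0.3542) = 0.412343.
Step k = 3:
  phi_33 = [rho(3) - phi_21 rho(2) - phi_22 rho(1)] / [1 - phi_21 rho(1) - phi_22 rho(2)]
    numerator   = 0.0824 - (0.412343)(-0.0181) - (-0.164152)(0.3542) = 0.14800594
    denominator = 1 - (0.412343)(0.3542) - (-0.164152)(-0.0181) = 0.85097713
  phi_33 = 0.14800594 / 0.85097713 = 0.1739.
Therefore phi_{33} = 0.1739.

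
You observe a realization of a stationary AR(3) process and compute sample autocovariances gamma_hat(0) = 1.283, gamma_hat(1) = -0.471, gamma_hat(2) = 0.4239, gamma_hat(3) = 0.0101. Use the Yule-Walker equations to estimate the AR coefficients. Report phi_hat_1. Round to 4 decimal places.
\hat\phi_{1} = -0.3350

The Yule-Walker equations for an AR(p) process read, in matrix form,
  Gamma_p phi = r_p,   with   (Gamma_p)_{ij} = gamma(|i - j|),
                       (r_p)_i = gamma(i),   i,j = 1..p.
Substitute the sample gammas (Toeplitz matrix and right-hand side of size 3):
  Gamma_p = [[1.283, -0.471, 0.4239], [-0.471, 1.283, -0.471], [0.4239, -0.471, 1.283]]
  r_p     = [-0.471, 0.4239, 0.0101]
Written out (R1..R3):
  (R1) 1.283 phi_1 - 0.471 phi_2 + 0.4239 phi_3 = -0.471
  (R2) -0.471 phi_1 + 1.283 phi_2 - 0.471 phi_3 = 0.4239
  (R3) 0.4239 phi_1 - 0.471 phi_2 + 1.283 phi_3 = 0.0101
Gaussian elimination:
  R2 <- R2 - (-0.471/1.283) R1 = R2 - (-0.367108) R1:  1.110092 phi_2 - 0.315383 phi_3 = 0.250992
  R3 <- R3 - (0.4239/1.283) R1 = R3 - (0.330398) R1:  -0.315383 phi_2 + 1.142944 phi_3 = 0.165717
  R3 <- R3 - (-0.315383/1.110092) R2 = R3 - (-0.284105) R2:  1.053343 phi_3 = 0.237025
Back-substitution:
  phi_hat_3 = 0.237025 / 1.053343 = 0.225022
  phi_hat_2 = (0.250992 - (-0.315383)(0.225022)) / 1.110092 = 0.29003
  phi_hat_1 = (-0.471 - (-0.471)(0.29003) - (0.4239)(0.225022)) / 1.283 = -0.334983
So phi_hat = [-0.3350, 0.2900, 0.2250].
Therefore phi_hat_1 = -0.3350.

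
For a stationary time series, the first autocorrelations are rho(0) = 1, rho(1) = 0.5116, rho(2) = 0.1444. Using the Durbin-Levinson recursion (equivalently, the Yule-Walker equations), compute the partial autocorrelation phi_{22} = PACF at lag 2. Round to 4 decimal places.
\phi_{22} = -0.1589

The PACF at lag k is phi_{kk}, the last component of the solution
to the Yule-Walker system G_k phi = r_k where
  (G_k)_{ij} = rho(|i - j|), (r_k)_i = rho(i), i,j = 1..k.
Equivalently, Durbin-Levinson gives phi_{kk} iteratively:
  phi_{11} = rho(1)
  phi_{kk} = [rho(k) - sum_{j=1..k-1} phi_{k-1,j} rho(k-j)]
            / [1 - sum_{j=1..k-1} phi_{k-1,j} rho(j)],
  phi_{k,j} = phi_{k-1,j} - phi_{kk} phi_{k-1,k-j},  j = 1..k-1.
Step k = 1:
  phi_11 = rho(1) = 0.5116.
Step k = 2:
  phi_22 = [rho(2) - phi_11 rho(1)] / [1 - phi_11 rho(1)] = [0.1444 - (0.5116)(0.5116)] / [1 - (0.5116)(0.5116)]
         = -0.11733456 / 0.73826544 = -0.1589.
Therefore phi_{22} = -0.1589.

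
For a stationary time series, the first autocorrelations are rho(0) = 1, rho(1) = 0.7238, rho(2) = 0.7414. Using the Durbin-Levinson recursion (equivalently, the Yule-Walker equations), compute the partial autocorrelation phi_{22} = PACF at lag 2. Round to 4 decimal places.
\phi_{22} = 0.4569

The PACF at lag k is phi_{kk}, the last component of the solution
to the Yule-Walker system G_k phi = r_k where
  (G_k)_{ij} = rho(|i - j|), (r_k)_i = rho(i), i,j = 1..k.
Equivalently, Durbin-Levinson gives phi_{kk} iteratively:
  phi_{11} = rho(1)
  phi_{kk} = [rho(k) - sum_{j=1..k-1} phi_{k-1,j} rho(k-j)]
            / [1 - sum_{j=1..k-1} phi_{k-1,j} rho(j)],
  phi_{k,j} = phi_{k-1,j} - phi_{kk} phi_{k-1,k-j},  j = 1..k-1.
Step k = 1:
  phi_11 = rho(1) = 0.7238.
Step k = 2:
  phi_22 = [rho(2) - phi_11 rho(1)] / [1 - phi_11 rho(1)] = [0.7414 - (0.7238)(0.7238)] / [1 - (0.7238)(0.7238)]
         = 0.21751356 / 0.47611356 = 0.4569.
Therefore phi_{22} = 0.4569.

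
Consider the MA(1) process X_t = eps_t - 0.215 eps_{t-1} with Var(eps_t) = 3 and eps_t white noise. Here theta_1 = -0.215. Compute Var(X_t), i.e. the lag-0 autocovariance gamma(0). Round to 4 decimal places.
\gamma(0) = 3.1387

For an MA(q) process X_t = eps_t + sum_i theta_i eps_{t-i} with
Var(eps_t) = sigma^2, the variance is
  gamma(0) = sigma^2 * (1 + sum_i theta_i^2).
  sum_i theta_i^2 = (-0.215)^2 = 0.046225.
  gamma(0) = 3 * (1 + 0.046225) = 3 * 1.046225 = 3.138675, which rounds to 3.1387.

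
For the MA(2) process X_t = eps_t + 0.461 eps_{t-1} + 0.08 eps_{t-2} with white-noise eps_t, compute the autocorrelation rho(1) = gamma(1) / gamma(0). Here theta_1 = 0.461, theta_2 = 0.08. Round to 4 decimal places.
\rho(1) = 0.4085

For an MA(q) process with theta_0 = 1, the autocovariance is
  gamma(k) = sigma^2 * sum_{i=0..q-k} theta_i * theta_{i+k},
and rho(k) = gamma(k) / gamma(0). Sigma^2 cancels.
  numerator   = (1)*(0.461) + (0.461)*(0.08) = 0.49788.
  denominator = (1)^2 + (0.461)^2 + (0.08)^2 = 1.218921.
  rho(1) = 0.49788 / 1.218921 = 0.4085.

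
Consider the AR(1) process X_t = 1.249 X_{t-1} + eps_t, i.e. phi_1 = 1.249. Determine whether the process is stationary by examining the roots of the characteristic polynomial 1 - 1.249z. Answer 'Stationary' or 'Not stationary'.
\text{Not stationary}

The AR(p) characteristic polynomial is P(z) = 1 - 1.249z.
Stationarity requires all roots to lie outside the unit circle, i.e. |z| > 1 for every root.
This is linear in z: 1 + (-1.249) z = 0  =>  z = -1/(-1.249) = 0.800641,  |z| = 0.800641.
Moduli of all roots: 0.8006.
All moduli strictly greater than 1? No.
Verdict: Not stationary.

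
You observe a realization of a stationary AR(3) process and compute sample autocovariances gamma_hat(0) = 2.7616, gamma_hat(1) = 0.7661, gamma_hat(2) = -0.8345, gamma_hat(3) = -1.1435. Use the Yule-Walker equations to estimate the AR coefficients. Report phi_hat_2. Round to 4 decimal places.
\hat\phi_{2} = -0.3180

The Yule-Walker equations for an AR(p) process read, in matrix form,
  Gamma_p phi = r_p,   with   (Gamma_p)_{ij} = gamma(|i - j|),
                       (r_p)_i = gamma(i),   i,j = 1..p.
Substitute the sample gammas (Toeplitz matrix and right-hand side of size 3):
  Gamma_p = [[2.7616, 0.7661, -0.8345], [0.7661, 2.7616, 0.7661], [-0.8345, 0.7661, 2.7616]]
  r_p     = [0.7661, -0.8345, -1.1435]
Written out (R1..R3):
  (R1) 2.7616 phi_1 + 0.7661 phi_2 - 0.8345 phi_3 = 0.7661
  (R2) 0.7661 phi_1 + 2.7616 phi_2 + 0.7661 phi_3 = -0.8345
  (R3) -0.8345 phi_1 + 0.7661 phi_2 + 2.7616 phi_3 = -1.1435
Gaussian elimination:
  R2 <- R2 - (0.7661/2.7616) R1 = R2 - (0.277412) R1:  2.549075 phi_2 + 0.9976 phi_3 = -1.047025
  R3 <- R3 - (-0.8345/2.7616) R1 = R3 - (-0.30218) R1:  0.9976 phi_2 + 2.509431 phi_3 = -0.912
  R3 <- R3 - (0.9976/2.549075) R2 = R3 - (0.391358) R2:  2.119012 phi_3 = -0.502239
Back-substitution:
  phi_hat_3 = -0.502239 / 2.119012 = -0.237015
  phi_hat_2 = (-1.047025 - (0.9976)(-0.237015)) / 2.549075 = -0.317989
  phi_hat_1 = (0.7661 - (0.7661)(-0.317989) - (-0.8345)(-0.237015)) / 2.7616 = 0.294004
So phi_hat = [0.2940, -0.3180, -0.2370].
Therefore phi_hat_2 = -0.3180.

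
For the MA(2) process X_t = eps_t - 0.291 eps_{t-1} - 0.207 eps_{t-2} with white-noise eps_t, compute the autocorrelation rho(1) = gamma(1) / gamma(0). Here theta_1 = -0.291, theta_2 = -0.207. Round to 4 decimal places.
\rho(1) = -0.2047

For an MA(q) process with theta_0 = 1, the autocovariance is
  gamma(k) = sigma^2 * sum_{i=0..q-k} theta_i * theta_{i+k},
and rho(k) = gamma(k) / gamma(0). Sigma^2 cancels.
  numerator   = (1)*(-0.291) + (-0.291)*(-0.207) = -0.230763.
  denominator = (1)^2 + (-0.291)^2 + (-0.207)^2 = 1.12753.
  rho(1) = -0.230763 / 1.12753 = -0.2047.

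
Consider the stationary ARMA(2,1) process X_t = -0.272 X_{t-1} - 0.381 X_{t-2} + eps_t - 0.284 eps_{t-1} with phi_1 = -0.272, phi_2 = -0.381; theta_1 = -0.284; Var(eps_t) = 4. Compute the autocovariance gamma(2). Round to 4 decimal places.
\gamma(2) = -1.6771

Multiply the model equation by X_{t-k} and take expectations. With theta_0 = psi_0 = 1 and psi_j the MA(infinity) weights, this gives
  gamma(k) - sum_i phi_i gamma(k-i) = c_k,
  c_k = sigma^2 * sum_{j=k..q} theta_j psi_{j-k}   (c_k = 0 for k > q),
using gamma(-m) = gamma(m).
psi-weights needed (psi_j = theta_j + sum_i phi_i psi_{j-i}):
  psi_1 = theta_1 + phi_1 = -0.284 + (-0.272) = -0.556
Right-hand sides:
  c_0 = sigma^2 (1 + theta_1 psi_1) = 4 * (1 + (-0.284)(-0.556)) = 4 * 1.157904 = 4.631616
  c_1 = sigma^2 theta_1 = 4 * (-0.284) = -1.136
  c_2 = 0
Equations for k = 0, 1, 2 (AR order 2, c_2 = 0):
  (E0) gamma(0) = phi_1 gamma(1) + phi_2 gamma(2) + c_0
  (E1) gamma(1) = phi_1 gamma(0) + phi_2 gamma(1) + c_1
  (E2) gamma(2) = phi_1 gamma(1) + phi_2 gamma(0)
From (E1): gamma(1) = A gamma(0) + B with
  A = phi_1 / (1 - phi_2) = -0.272 / 1.381 = -0.196959,   B = c_1 / (1 - phi_2) = -1.136 / 1.381 = -0.822592.
Insert (E2) into (E0): gamma(0) (1 - phi_2^2) = phi_1 (1 + phi_2) gamma(1) + c_0.
  phi_1 (1 + phi_2) = (-0.272)(0.619) = -0.168368,   1 - phi_2^2 = 0.854839.
Replace gamma(1) by A gamma(0) + B and collect gamma(0):
  gamma(0) [0.854839 - (-0.168368)(-0.196959)] = (-0.168368)(-0.822592) + 4.631616
  gamma(0) * 0.821677 = 4.770114
  gamma(0) = 4.770114 / 0.821677 = 5.805337.
  gamma(1) = A gamma(0) + B = (-0.196959)(5.805337) + (-0.822592) = -1.966004.
  gamma(2) = phi_1 gamma(1) + phi_2 gamma(0) = (-0.272)(-1.966004) + (-0.381)(5.805337) = -1.67708.
Therefore gamma(2) = -1.6771 (to 4 decimal places).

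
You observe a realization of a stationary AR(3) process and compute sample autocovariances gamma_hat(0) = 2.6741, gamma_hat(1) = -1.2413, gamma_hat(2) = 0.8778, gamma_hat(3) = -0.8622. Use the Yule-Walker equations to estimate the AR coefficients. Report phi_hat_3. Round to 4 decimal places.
\hat\phi_{3} = -0.1630

The Yule-Walker equations for an AR(p) process read, in matrix form,
  Gamma_p phi = r_p,   with   (Gamma_p)_{ij} = gamma(|i - j|),
                       (r_p)_i = gamma(i),   i,j = 1..p.
Substitute the sample gammas (Toeplitz matrix and right-hand side of size 3):
  Gamma_p = [[2.6741, -1.2413, 0.8778], [-1.2413, 2.6741, -1.2413], [0.8778, -1.2413, 2.6741]]
  r_p     = [-1.2413, 0.8778, -0.8622]
Written out (R1..R3):
  (R1) 2.6741 phi_1 - 1.2413 phi_2 + 0.8778 phi_3 = -1.2413
  (R2) -1.2413 phi_1 + 2.6741 phi_2 - 1.2413 phi_3 = 0.8778
  (R3) 0.8778 phi_1 - 1.2413 phi_2 + 2.6741 phi_3 = -0.8622
Gaussian elimination:
  R2 <- R2 - (-1.2413/2.6741) R1 = R2 - (-0.464194) R1:  2.097897 phi_2 - 0.833831 phi_3 = 0.301597
  R3 <- R3 - (0.8778/2.6741) R1 = R3 - (0.32826) R1:  -0.833831 phi_2 + 2.385953 phi_3 = -0.454731
  R3 <- R3 - (-0.833831/2.097897) R2 = R3 - (-0.39746) R2:  2.054539 phi_3 = -0.334858
Back-substitution:
  phi_hat_3 = -0.334858 / 2.054539 = -0.162985
  phi_hat_2 = (0.301597 - (-0.833831)(-0.162985)) / 2.097897 = 0.078981
  phi_hat_1 = (-1.2413 - (-1.2413)(0.078981) - (0.8778)(-0.162985)) / 2.6741 = -0.37403
So phi_hat = [-0.3740, 0.0790, -0.1630].
Therefore phi_hat_3 = -0.1630.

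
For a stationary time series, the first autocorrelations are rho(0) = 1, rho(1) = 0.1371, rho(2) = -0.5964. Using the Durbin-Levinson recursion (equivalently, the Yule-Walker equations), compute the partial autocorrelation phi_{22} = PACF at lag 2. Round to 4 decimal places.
\phi_{22} = -0.6270

The PACF at lag k is phi_{kk}, the last component of the solution
to the Yule-Walker system G_k phi = r_k where
  (G_k)_{ij} = rho(|i - j|), (r_k)_i = rho(i), i,j = 1..k.
Equivalently, Durbin-Levinson gives phi_{kk} iteratively:
  phi_{11} = rho(1)
  phi_{kk} = [rho(k) - sum_{j=1..k-1} phi_{k-1,j} rho(k-j)]
            / [1 - sum_{j=1..k-1} phi_{k-1,j} rho(j)],
  phi_{k,j} = phi_{k-1,j} - phi_{kk} phi_{k-1,k-j},  j = 1..k-1.
Step k = 1:
  phi_11 = rho(1) = 0.1371.
Step k = 2:
  phi_22 = [rho(2) - phi_11 rho(1)] / [1 - phi_11 rho(1)] = [-0.5964 - (0.1371)(0.1371)] / [1 - (0.1371)(0.1371)]
         = -0.61519641 / 0.98120359 = -0.627.
Therefore phi_{22} = -0.6270.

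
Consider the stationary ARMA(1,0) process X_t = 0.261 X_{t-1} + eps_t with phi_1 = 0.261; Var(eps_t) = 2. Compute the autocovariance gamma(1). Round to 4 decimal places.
\gamma(1) = 0.5602

Multiply the model equation by X_{t-k} and take expectations. With theta_0 = psi_0 = 1 and psi_j the MA(infinity) weights, this gives
  gamma(k) - sum_i phi_i gamma(k-i) = c_k,
  c_k = sigma^2 * sum_{j=k..q} theta_j psi_{j-k}   (c_k = 0 for k > q),
using gamma(-m) = gamma(m).
Pure AR (q = 0): c_0 = sigma^2 = 2, c_k = 0 for k >= 1.
Equations for k = 0 and k = 1 (AR order 1):
  gamma(0) = phi_1 gamma(1) + c_0
  gamma(1) = phi_1 gamma(0) + c_1
Substituting the second into the first: gamma(0) (1 - phi_1^2) = c_0 + phi_1 c_1, so
  gamma(0) = c_0 / (1 - phi_1^2) = 2 / (1 - (0.261)^2) = 2 / 0.931879 = 2.146201.
  gamma(1) = phi_1 gamma(0) = (0.261)(2.146201) = 0.560159.
Therefore gamma(1) = 0.5602 (to 4 decimal places).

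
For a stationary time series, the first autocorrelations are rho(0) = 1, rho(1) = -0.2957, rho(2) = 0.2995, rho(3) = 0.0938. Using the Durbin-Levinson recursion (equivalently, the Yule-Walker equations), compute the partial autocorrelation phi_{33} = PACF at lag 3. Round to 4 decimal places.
\phi_{33} = 0.2670

The PACF at lag k is phi_{kk}, the last component of the solution
to the Yule-Walker system G_k phi = r_k where
  (G_k)_{ij} = rho(|i - j|), (r_k)_i = rho(i), i,j = 1..k.
Equivalently, Durbin-Levinson gives phi_{kk} iteratively:
  phi_{11} = rho(1)
  phi_{kk} = [rho(k) - sum_{j=1..k-1} phi_{k-1,j} rho(k-j)]
            / [1 - sum_{j=1..k-1} phi_{k-1,j} rho(j)],
  phi_{k,j} = phi_{k-1,j} - phi_{kk} phi_{k-1,k-j},  j = 1..k-1.
Step k = 1:
  phi_11 = rho(1) = -0.2957.
Step k = 2:
  phi_22 = [rho(2) - phi_11 rho(1)] / [1 - phi_11 rho(1)] = [0.2995 - (-0.2957)(-0.2957)] / [1 - (-0.2957)(-0.2957)]
         = 0.21206151 / 0.91256151 = 0.232381.
  Update: phi_21 = phi_11 - phi_22 phi_11 = -0.2957 - (0.232381)(-0.2957) = -0.226985.
Step k = 3:
  phi_33 = [rho(3) - phi_21 rho(2) - phi_22 rho(1)] / [1 - phi_21 rho(1) - phi_22 rho(2)]
    numerator   = 0.0938 - (-0.226985)(0.2995) - (0.232381)(-0.2957) = 0.23049695
    denominator = 1 - (-0.226985)(-0.2957) - (0.232381)(0.2995) = 0.86328255
  phi_33 = 0.23049695 / 0.86328255 = 0.267.
Therefore phi_{33} = 0.2670.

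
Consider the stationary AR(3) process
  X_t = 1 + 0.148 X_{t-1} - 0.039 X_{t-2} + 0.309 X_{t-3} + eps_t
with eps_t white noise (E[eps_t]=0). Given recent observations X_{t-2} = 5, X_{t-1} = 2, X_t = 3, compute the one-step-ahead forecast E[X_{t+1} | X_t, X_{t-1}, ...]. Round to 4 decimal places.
E[X_{t+1} \mid \mathcal F_t] = 2.9110

For an AR(p) model X_t = c + sum_i phi_i X_{t-i} + eps_t, the
one-step-ahead conditional mean is
  E[X_{t+1} | X_t, ...] = c + sum_i phi_i X_{t+1-i}.
Substitute known values:
  E[X_{t+1} | ...] = 1 + (0.148) * (3) + (-0.039) * (2) + (0.309) * (5)
                   = 2.9110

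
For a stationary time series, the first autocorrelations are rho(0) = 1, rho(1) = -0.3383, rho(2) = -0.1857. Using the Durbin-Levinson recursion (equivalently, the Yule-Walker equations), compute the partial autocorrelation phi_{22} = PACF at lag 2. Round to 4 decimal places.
\phi_{22} = -0.3389

The PACF at lag k is phi_{kk}, the last component of the solution
to the Yule-Walker system G_k phi = r_k where
  (G_k)_{ij} = rho(|i - j|), (r_k)_i = rho(i), i,j = 1..k.
Equivalently, Durbin-Levinson gives phi_{kk} iteratively:
  phi_{11} = rho(1)
  phi_{kk} = [rho(k) - sum_{j=1..k-1} phi_{k-1,j} rho(k-j)]
            / [1 - sum_{j=1..k-1} phi_{k-1,j} rho(j)],
  phi_{k,j} = phi_{k-1,j} - phi_{kk} phi_{k-1,k-j},  j = 1..k-1.
Step k = 1:
  phi_11 = rho(1) = -0.3383.
Step k = 2:
  phi_22 = [rho(2) - phi_11 rho(1)] / [1 - phi_11 rho(1)] = [-0.1857 - (-0.3383)(-0.3383)] / [1 - (-0.3383)(-0.3383)]
         = -0.30014689 / 0.88555311 = -0.3389.
Therefore phi_{22} = -0.3389.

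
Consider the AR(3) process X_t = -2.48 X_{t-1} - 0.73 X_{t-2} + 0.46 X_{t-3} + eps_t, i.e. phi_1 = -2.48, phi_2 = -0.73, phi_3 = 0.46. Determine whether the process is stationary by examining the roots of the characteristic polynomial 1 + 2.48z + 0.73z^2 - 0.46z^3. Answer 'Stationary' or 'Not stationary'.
\text{Not stationary}

The AR(p) characteristic polynomial is P(z) = 1 + 2.48z + 0.73z^2 - 0.46z^3.
Stationarity requires all roots to lie outside the unit circle, i.e. |z| > 1 for every root.
Degree 3: look for a simple real root z0 first, then factor out (1 - z/z0) and solve the remaining quadratic.
Testing z0 = -0.5: P(-0.5) = 1 + (2.48)(-0.5) + (0.73)(-0.5)^2 + (-0.46)(-0.5)^3
  = 1 + (-1.24) + (0.1825) + (0.0575) = 0.  So z_0 = -0.5 is a root, |z_0| = 0.5.
Divide out the factor (1 + 2 z) = (1 - z/z0) (since 1/z0 = -2):
  P(z) = (1 + 2 z)(1 + (0.48) z + (-0.23) z^2)
  [check: z-coef 0.48 - (-2) = 2.48; z^2-coef -0.23 - (-2)(0.48) = 0.73; z^3-coef -(-2)(-0.23) = -0.46.]
Remaining roots from the quadratic factor 1 + (0.48) z + (-0.23) z^2:
  Set 1 + (0.48) z + (-0.23) z^2 = 0, i.e. a z^2 + b z + c = 0 with a = -0.23, b = 0.48, c = 1.
  Discriminant D = b^2 - 4ac = (0.48)^2 - 4*(-0.23)*1 = 0.2304 - (-0.92) = 1.1504.
  D >= 0, so the roots are real: z = (-b +/- sqrt(D)) / (2a) = (-0.48 +/- 1.072567) / (-0.46).
    z_1 = (-0.48 + 1.072567) / (-0.46) = -1.2882,   |z_1| = 1.2882.
    z_2 = (-0.48 - 1.072567) / (-0.46) = 3.3751,   |z_2| = 3.3751.
Moduli of all roots: 0.5000, 1.2882, 3.3751.
All moduli strictly greater than 1? No.
Verdict: Not stationary.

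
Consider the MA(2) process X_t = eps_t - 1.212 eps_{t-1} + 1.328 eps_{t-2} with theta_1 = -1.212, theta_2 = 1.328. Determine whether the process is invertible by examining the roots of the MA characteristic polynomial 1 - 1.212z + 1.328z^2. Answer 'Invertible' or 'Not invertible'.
\text{Not invertible}

The MA(q) characteristic polynomial is P(z) = 1 - 1.212z + 1.328z^2.
Invertibility requires all roots to lie outside the unit circle, i.e. |z| > 1 for every root.
Set 1 + (-1.212) z + (1.328) z^2 = 0, i.e. a z^2 + b z + c = 0 with a = 1.328, b = -1.212, c = 1.
Discriminant D = b^2 - 4ac = (-1.212)^2 - 4*(1.328)*1 = 1.468944 - (5.312) = -3.843056.
D < 0, so the roots are the complex-conjugate pair z = (-b +/- i sqrt(-D)) / (2a) = 0.4563 +/- 0.7381i.
For a conjugate pair |z|^2 = z * conj(z) = (product of roots) = c/a = 1/(1.328) = 0.753012, so |z| = sqrt(0.753012) = 0.8678 for both roots.
Moduli of all roots: 0.8678, 0.8678.
All moduli strictly greater than 1? No.
Verdict: Not invertible.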